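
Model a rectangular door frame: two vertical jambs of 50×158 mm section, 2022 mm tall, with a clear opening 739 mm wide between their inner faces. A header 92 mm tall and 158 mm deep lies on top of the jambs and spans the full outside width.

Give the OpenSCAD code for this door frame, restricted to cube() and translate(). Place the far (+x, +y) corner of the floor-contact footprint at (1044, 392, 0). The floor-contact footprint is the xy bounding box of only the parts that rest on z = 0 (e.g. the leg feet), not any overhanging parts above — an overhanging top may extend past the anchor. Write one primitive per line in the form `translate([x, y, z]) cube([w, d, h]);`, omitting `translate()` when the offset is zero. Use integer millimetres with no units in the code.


translate([205, 234, 0]) cube([50, 158, 2022]);
translate([994, 234, 0]) cube([50, 158, 2022]);
translate([205, 234, 2022]) cube([839, 158, 92]);


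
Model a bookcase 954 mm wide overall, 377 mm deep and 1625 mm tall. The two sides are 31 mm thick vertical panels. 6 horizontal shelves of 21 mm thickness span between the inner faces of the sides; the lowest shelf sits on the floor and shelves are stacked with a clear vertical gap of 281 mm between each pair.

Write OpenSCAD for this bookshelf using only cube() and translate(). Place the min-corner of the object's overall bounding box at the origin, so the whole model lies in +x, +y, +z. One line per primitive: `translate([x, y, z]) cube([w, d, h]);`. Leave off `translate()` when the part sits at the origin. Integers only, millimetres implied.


cube([31, 377, 1625]);
translate([923, 0, 0]) cube([31, 377, 1625]);
translate([31, 0, 0]) cube([892, 377, 21]);
translate([31, 0, 302]) cube([892, 377, 21]);
translate([31, 0, 604]) cube([892, 377, 21]);
translate([31, 0, 906]) cube([892, 377, 21]);
translate([31, 0, 1208]) cube([892, 377, 21]);
translate([31, 0, 1510]) cube([892, 377, 21]);


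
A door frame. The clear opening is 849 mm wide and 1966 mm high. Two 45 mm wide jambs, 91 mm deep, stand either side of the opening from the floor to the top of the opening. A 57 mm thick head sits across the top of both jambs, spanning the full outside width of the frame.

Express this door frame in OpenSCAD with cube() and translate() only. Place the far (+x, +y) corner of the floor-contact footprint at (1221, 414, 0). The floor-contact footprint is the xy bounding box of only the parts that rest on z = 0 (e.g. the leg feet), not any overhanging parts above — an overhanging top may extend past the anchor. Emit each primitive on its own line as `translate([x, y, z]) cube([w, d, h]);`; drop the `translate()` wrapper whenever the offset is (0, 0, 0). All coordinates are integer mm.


translate([282, 323, 0]) cube([45, 91, 1966]);
translate([1176, 323, 0]) cube([45, 91, 1966]);
translate([282, 323, 1966]) cube([939, 91, 57]);


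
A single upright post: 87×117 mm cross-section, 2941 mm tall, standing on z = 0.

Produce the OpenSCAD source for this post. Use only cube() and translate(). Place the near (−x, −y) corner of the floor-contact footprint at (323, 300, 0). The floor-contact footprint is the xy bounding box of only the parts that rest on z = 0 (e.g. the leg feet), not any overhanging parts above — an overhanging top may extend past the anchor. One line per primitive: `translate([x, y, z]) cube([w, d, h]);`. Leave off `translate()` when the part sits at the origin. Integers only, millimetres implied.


translate([323, 300, 0]) cube([87, 117, 2941]);


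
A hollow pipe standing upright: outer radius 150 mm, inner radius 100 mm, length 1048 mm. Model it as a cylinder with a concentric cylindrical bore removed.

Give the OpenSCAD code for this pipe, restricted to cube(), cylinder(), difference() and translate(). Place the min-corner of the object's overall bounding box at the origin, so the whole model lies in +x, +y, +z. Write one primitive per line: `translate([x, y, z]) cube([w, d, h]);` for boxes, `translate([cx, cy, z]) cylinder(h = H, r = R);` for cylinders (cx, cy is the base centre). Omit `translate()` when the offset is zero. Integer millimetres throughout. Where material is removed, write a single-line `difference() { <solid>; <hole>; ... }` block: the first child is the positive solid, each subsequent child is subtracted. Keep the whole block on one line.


difference() { translate([150, 150, 0]) cylinder(h = 1048, r = 150); translate([150, 150, 0]) cylinder(h = 1048, r = 100); }


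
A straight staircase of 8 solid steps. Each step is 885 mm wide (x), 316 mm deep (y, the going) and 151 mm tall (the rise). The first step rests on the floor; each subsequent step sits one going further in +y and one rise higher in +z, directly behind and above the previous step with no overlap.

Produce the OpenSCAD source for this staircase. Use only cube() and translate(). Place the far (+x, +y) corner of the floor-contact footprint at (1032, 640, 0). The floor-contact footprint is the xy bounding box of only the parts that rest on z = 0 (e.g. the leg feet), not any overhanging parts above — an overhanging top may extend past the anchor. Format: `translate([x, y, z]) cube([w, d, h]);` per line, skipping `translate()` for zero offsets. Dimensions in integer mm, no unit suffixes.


translate([147, 324, 0]) cube([885, 316, 151]);
translate([147, 640, 151]) cube([885, 316, 151]);
translate([147, 956, 302]) cube([885, 316, 151]);
translate([147, 1272, 453]) cube([885, 316, 151]);
translate([147, 1588, 604]) cube([885, 316, 151]);
translate([147, 1904, 755]) cube([885, 316, 151]);
translate([147, 2220, 906]) cube([885, 316, 151]);
translate([147, 2536, 1057]) cube([885, 316, 151]);


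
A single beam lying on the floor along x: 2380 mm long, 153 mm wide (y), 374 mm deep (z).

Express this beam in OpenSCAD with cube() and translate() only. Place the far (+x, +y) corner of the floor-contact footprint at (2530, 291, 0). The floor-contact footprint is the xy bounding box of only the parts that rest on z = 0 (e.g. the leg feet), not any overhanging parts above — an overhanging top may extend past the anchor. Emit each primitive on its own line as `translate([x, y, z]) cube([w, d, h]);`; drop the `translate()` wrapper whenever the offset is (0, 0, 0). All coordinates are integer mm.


translate([150, 138, 0]) cube([2380, 153, 374]);


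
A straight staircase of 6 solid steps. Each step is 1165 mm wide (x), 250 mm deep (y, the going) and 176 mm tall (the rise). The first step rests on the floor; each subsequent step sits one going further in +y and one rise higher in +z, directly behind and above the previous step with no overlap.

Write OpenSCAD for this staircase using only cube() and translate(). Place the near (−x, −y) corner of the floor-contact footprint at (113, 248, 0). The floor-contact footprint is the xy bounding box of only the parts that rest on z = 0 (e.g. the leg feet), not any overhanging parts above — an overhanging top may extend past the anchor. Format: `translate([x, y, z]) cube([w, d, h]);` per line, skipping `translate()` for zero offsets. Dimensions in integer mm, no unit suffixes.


translate([113, 248, 0]) cube([1165, 250, 176]);
translate([113, 498, 176]) cube([1165, 250, 176]);
translate([113, 748, 352]) cube([1165, 250, 176]);
translate([113, 998, 528]) cube([1165, 250, 176]);
translate([113, 1248, 704]) cube([1165, 250, 176]);
translate([113, 1498, 880]) cube([1165, 250, 176]);


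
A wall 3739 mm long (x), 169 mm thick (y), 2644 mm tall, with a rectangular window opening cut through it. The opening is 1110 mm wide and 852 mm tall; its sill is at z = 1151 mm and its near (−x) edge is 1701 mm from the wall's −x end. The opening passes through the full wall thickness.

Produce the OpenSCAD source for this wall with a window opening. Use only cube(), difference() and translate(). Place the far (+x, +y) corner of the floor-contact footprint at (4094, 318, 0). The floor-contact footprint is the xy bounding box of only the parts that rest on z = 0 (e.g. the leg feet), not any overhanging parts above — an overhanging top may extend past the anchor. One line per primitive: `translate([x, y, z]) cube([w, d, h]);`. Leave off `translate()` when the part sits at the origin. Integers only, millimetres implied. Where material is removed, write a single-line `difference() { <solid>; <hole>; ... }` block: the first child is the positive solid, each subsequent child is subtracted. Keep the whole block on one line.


difference() { translate([355, 149, 0]) cube([3739, 169, 2644]); translate([2056, 149, 1151]) cube([1110, 169, 852]); }


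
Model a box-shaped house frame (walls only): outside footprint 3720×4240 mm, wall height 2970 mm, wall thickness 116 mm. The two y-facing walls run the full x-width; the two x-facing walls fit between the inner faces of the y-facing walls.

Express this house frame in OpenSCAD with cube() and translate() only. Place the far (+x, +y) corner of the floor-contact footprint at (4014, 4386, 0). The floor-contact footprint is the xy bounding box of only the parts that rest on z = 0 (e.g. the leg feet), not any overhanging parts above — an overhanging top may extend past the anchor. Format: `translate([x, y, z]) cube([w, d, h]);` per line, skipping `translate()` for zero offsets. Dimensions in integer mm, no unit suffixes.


translate([294, 146, 0]) cube([3720, 116, 2970]);
translate([294, 4270, 0]) cube([3720, 116, 2970]);
translate([294, 262, 0]) cube([116, 4008, 2970]);
translate([3898, 262, 0]) cube([116, 4008, 2970]);


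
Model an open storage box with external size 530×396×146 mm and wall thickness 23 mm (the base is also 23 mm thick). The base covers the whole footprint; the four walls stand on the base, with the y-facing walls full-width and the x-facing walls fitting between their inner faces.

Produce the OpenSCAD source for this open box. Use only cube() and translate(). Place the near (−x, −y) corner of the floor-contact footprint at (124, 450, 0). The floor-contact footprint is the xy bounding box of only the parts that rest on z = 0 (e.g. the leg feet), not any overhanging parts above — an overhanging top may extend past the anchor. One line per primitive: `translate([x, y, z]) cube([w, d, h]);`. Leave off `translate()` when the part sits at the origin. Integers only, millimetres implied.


translate([124, 450, 0]) cube([530, 396, 23]);
translate([124, 450, 23]) cube([530, 23, 123]);
translate([124, 823, 23]) cube([530, 23, 123]);
translate([124, 473, 23]) cube([23, 350, 123]);
translate([631, 473, 23]) cube([23, 350, 123]);


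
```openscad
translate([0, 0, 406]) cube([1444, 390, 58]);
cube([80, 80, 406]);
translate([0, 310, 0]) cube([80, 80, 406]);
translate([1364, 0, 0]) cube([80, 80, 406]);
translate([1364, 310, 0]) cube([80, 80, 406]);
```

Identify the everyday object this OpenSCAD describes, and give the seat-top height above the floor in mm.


A bench. The seat-top height is 464 mm.

A long slab on four corner posts — a bench. The slab sits at z = 406 with thickness 58, so the top is 406 + 58 = 464 mm.


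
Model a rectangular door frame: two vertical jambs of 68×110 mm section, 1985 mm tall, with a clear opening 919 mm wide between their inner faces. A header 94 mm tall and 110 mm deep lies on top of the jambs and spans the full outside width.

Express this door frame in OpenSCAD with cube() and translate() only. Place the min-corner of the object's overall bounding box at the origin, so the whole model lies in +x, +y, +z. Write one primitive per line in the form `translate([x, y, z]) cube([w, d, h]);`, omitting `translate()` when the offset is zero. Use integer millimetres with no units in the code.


cube([68, 110, 1985]);
translate([987, 0, 0]) cube([68, 110, 1985]);
translate([0, 0, 1985]) cube([1055, 110, 94]);


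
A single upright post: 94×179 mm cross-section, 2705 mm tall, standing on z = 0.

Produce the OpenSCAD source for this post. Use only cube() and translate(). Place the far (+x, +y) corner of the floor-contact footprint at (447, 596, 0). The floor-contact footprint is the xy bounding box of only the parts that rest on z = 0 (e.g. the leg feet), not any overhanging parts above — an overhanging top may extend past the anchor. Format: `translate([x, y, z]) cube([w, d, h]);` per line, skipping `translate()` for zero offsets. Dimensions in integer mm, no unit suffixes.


translate([353, 417, 0]) cube([94, 179, 2705]);


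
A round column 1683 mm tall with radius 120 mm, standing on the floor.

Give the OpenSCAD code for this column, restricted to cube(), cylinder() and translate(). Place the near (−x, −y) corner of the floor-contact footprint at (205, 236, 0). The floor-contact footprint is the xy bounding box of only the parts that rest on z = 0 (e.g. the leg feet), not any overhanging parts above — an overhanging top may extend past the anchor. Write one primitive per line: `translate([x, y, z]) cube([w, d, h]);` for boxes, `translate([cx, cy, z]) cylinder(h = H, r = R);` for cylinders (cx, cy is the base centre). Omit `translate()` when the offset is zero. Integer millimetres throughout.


translate([325, 356, 0]) cylinder(h = 1683, r = 120);


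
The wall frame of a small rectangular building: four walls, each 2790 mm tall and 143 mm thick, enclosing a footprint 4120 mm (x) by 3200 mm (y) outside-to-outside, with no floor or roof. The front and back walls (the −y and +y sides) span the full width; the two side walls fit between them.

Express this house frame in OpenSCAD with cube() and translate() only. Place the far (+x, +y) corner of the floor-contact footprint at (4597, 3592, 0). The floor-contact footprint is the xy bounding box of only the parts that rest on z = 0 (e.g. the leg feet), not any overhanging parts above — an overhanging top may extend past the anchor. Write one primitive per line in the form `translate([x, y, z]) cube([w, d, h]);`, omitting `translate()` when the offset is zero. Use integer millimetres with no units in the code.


translate([477, 392, 0]) cube([4120, 143, 2790]);
translate([477, 3449, 0]) cube([4120, 143, 2790]);
translate([477, 535, 0]) cube([143, 2914, 2790]);
translate([4454, 535, 0]) cube([143, 2914, 2790]);


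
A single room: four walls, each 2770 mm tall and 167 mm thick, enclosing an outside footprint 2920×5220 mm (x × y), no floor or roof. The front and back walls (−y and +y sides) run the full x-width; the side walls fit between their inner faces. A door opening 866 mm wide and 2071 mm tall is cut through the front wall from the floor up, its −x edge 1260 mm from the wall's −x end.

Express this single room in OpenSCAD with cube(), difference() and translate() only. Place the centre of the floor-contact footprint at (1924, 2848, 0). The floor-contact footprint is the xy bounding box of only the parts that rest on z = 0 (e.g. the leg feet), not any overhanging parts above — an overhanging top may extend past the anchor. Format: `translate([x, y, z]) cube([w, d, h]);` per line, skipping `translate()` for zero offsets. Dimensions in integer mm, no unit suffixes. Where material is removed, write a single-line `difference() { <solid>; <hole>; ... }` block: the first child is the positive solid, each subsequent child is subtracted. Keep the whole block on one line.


difference() { translate([464, 238, 0]) cube([2920, 167, 2770]); translate([1724, 238, 0]) cube([866, 167, 2071]); }
translate([464, 5291, 0]) cube([2920, 167, 2770]);
translate([464, 405, 0]) cube([167, 4886, 2770]);
translate([3217, 405, 0]) cube([167, 4886, 2770]);


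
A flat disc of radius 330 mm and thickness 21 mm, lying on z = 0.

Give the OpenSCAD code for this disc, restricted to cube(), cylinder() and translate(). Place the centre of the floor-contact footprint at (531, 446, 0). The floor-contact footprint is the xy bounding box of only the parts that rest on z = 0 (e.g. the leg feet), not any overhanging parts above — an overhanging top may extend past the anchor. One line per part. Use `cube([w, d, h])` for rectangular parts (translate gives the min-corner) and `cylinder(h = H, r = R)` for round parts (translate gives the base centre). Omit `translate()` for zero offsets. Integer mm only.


translate([531, 446, 0]) cylinder(h = 21, r = 330);


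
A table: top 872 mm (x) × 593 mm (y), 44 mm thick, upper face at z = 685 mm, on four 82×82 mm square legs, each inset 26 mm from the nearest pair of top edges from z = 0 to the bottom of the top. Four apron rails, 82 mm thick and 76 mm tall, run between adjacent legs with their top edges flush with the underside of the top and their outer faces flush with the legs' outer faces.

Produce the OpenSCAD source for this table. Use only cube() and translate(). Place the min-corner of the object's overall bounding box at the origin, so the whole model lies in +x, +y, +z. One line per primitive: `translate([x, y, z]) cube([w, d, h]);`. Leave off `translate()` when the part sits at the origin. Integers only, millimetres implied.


translate([0, 0, 641]) cube([872, 593, 44]);
translate([26, 26, 0]) cube([82, 82, 641]);
translate([764, 26, 0]) cube([82, 82, 641]);
translate([26, 485, 0]) cube([82, 82, 641]);
translate([764, 485, 0]) cube([82, 82, 641]);
translate([108, 26, 565]) cube([656, 82, 76]);
translate([108, 485, 565]) cube([656, 82, 76]);
translate([26, 108, 565]) cube([82, 377, 76]);
translate([764, 108, 565]) cube([82, 377, 76]);


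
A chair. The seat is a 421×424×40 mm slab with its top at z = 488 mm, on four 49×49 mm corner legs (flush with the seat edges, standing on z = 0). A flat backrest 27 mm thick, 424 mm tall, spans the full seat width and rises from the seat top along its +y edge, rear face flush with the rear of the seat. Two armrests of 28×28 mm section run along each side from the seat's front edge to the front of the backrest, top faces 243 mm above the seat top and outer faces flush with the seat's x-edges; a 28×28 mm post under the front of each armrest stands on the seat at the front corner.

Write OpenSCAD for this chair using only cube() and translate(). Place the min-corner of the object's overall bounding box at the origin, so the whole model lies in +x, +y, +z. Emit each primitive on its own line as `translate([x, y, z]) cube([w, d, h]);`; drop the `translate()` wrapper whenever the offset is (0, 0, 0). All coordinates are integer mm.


// leg_h = 488 - 40 = 448
// arm post h = 243 - 28 = 215
translate([0, 0, 448]) cube([421, 424, 40]);
cube([49, 49, 448]);
translate([372, 0, 0]) cube([49, 49, 448]);
translate([0, 375, 0]) cube([49, 49, 448]);
translate([372, 375, 0]) cube([49, 49, 448]);
translate([0, 397, 488]) cube([421, 27, 424]);
translate([0, 0, 703]) cube([28, 397, 28]);
translate([393, 0, 703]) cube([28, 397, 28]);
translate([0, 0, 488]) cube([28, 28, 215]);
translate([393, 0, 488]) cube([28, 28, 215]);


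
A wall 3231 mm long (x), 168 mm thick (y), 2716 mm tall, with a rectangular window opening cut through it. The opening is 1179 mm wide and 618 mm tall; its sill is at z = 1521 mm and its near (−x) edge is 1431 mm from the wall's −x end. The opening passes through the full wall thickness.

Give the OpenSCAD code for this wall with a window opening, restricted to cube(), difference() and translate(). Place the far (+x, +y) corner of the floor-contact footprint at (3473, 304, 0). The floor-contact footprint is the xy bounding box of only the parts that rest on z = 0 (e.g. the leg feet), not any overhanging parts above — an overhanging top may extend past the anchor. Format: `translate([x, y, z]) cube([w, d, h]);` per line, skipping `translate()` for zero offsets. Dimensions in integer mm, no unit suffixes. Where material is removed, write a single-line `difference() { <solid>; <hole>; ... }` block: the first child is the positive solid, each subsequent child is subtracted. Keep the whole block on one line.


difference() { translate([242, 136, 0]) cube([3231, 168, 2716]); translate([1673, 136, 1521]) cube([1179, 168, 618]); }


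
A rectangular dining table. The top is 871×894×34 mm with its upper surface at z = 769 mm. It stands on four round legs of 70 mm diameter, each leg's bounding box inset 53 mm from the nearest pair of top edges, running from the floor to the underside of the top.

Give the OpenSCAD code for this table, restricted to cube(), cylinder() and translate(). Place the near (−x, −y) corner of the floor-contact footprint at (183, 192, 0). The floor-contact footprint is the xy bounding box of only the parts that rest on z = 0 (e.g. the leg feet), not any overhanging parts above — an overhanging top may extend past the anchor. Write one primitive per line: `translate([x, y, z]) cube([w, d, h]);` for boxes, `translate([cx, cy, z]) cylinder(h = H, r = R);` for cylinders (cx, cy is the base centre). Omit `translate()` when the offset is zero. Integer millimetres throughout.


// leg_h = 769 - 34 = 735
translate([130, 139, 735]) cube([871, 894, 34]);
translate([218, 227, 0]) cylinder(h = 735, r = 35);
translate([913, 227, 0]) cylinder(h = 735, r = 35);
translate([218, 945, 0]) cylinder(h = 735, r = 35);
translate([913, 945, 0]) cylinder(h = 735, r = 35);


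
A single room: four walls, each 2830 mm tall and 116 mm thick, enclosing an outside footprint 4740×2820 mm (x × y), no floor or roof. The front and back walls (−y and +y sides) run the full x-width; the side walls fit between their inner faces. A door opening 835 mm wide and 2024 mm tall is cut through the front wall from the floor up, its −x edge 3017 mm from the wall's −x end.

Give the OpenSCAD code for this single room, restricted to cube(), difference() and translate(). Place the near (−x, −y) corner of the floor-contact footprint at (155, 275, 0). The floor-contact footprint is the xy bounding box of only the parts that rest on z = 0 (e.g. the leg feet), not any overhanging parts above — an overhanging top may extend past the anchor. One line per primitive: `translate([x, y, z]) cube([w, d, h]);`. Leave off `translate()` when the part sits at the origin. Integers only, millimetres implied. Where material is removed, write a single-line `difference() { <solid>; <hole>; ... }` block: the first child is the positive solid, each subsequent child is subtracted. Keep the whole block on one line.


difference() { translate([155, 275, 0]) cube([4740, 116, 2830]); translate([3172, 275, 0]) cube([835, 116, 2024]); }
translate([155, 2979, 0]) cube([4740, 116, 2830]);
translate([155, 391, 0]) cube([116, 2588, 2830]);
translate([4779, 391, 0]) cube([116, 2588, 2830]);


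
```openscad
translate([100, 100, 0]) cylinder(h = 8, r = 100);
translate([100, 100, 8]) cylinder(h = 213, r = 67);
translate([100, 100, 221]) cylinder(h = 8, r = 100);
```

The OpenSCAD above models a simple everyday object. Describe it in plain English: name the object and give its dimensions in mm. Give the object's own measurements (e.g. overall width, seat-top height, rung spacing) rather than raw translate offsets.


A spool: two coaxial disc flanges of radius 100 mm and thickness 8 mm, joined by a core cylinder of radius 67 mm and height 213 mm. The lower flange rests on z = 0 and the three cylinders share a vertical axis.


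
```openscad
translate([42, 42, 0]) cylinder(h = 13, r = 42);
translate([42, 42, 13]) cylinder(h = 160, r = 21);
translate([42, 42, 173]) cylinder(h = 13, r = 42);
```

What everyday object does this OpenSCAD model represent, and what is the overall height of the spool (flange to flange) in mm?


A spool. The overall height is 186 mm.

Three coaxial cylinders, large–small–large — a spool. Two 13 mm flanges and a 160 mm core give 13 + 160 + 13 = 186 mm.


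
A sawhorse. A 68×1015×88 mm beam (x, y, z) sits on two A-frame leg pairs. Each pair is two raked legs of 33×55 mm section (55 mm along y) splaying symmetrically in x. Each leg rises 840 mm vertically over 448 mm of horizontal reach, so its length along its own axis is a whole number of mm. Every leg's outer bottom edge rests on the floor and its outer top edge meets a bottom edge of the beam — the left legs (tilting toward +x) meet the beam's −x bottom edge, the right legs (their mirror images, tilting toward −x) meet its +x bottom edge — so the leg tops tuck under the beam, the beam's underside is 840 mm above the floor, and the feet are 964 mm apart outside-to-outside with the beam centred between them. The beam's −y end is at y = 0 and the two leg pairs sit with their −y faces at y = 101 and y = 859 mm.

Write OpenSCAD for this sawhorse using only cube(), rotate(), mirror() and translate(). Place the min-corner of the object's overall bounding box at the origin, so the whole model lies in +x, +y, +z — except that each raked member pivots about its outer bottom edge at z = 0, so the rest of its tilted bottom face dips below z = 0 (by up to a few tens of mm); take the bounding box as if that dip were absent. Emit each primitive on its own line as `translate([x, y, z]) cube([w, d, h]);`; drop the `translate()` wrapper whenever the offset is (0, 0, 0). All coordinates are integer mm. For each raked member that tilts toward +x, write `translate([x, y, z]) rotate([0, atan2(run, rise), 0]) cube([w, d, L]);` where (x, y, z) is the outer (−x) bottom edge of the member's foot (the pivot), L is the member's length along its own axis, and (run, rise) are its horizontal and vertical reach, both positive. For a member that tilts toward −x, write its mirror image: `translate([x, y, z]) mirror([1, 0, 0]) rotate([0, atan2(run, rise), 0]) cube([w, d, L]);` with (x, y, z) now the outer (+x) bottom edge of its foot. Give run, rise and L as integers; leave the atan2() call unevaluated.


translate([448, 0, 840]) cube([68, 1015, 88]);
translate([0, 101, 0]) rotate([0, atan2(448, 840), 0]) cube([33, 55, 952]);
translate([964, 101, 0]) mirror([1, 0, 0]) rotate([0, atan2(448, 840), 0]) cube([33, 55, 952]);
translate([0, 859, 0]) rotate([0, atan2(448, 840), 0]) cube([33, 55, 952]);
translate([964, 859, 0]) mirror([1, 0, 0]) rotate([0, atan2(448, 840), 0]) cube([33, 55, 952]);


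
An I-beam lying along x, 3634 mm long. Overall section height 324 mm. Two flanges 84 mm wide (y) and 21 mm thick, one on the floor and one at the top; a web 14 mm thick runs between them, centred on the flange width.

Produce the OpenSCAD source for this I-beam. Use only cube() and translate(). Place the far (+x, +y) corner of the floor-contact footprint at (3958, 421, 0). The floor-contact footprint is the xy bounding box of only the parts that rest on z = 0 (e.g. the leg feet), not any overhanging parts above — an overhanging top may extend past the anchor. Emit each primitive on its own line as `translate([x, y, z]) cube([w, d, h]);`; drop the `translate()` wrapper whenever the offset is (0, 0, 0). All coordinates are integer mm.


translate([324, 337, 0]) cube([3634, 84, 21]);
translate([324, 372, 21]) cube([3634, 14, 282]);
translate([324, 337, 303]) cube([3634, 84, 21]);


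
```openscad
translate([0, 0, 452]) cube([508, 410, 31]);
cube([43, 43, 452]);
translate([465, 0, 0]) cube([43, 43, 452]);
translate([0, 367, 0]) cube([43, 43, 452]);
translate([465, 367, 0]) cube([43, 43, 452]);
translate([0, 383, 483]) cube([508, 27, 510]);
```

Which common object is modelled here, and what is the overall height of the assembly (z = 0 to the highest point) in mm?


A chair. The overall height is 993 mm.

A slab on four corner posts with a tall panel at the back — a chair. The seat slab sits at z = 452 with thickness 31, and the 510 mm backrest starts at the seat top, so the overall height is 452 + 31 + 510 = 993 mm.


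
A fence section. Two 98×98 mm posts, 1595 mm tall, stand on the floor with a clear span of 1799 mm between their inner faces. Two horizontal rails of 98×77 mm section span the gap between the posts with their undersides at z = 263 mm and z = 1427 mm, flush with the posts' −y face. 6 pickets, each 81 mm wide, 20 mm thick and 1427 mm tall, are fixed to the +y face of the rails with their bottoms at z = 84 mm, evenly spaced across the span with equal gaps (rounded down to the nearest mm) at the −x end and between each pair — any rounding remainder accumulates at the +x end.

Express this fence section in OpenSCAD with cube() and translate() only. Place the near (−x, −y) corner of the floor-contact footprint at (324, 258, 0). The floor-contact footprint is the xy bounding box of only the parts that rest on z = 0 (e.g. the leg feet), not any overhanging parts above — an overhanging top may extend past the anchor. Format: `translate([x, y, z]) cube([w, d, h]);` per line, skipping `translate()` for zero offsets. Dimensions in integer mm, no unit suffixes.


translate([324, 258, 0]) cube([98, 98, 1595]);
translate([2221, 258, 0]) cube([98, 98, 1595]);
translate([422, 258, 263]) cube([1799, 98, 77]);
translate([422, 258, 1427]) cube([1799, 98, 77]);
translate([609, 356, 84]) cube([81, 20, 1427]);
translate([877, 356, 84]) cube([81, 20, 1427]);
translate([1145, 356, 84]) cube([81, 20, 1427]);
translate([1413, 356, 84]) cube([81, 20, 1427]);
translate([1681, 356, 84]) cube([81, 20, 1427]);
translate([1949, 356, 84]) cube([81, 20, 1427]);


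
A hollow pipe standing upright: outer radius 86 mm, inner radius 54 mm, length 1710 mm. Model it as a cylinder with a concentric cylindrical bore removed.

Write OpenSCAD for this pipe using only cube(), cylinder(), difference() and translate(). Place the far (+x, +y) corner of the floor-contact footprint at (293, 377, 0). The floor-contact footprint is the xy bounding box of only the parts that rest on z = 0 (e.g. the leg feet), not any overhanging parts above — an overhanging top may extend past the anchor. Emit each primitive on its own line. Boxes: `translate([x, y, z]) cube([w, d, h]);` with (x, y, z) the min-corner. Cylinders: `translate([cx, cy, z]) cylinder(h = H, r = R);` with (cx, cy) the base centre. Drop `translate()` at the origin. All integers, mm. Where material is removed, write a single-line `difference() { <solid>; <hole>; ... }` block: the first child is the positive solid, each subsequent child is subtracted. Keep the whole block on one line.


difference() { translate([207, 291, 0]) cylinder(h = 1710, r = 86); translate([207, 291, 0]) cylinder(h = 1710, r = 54); }


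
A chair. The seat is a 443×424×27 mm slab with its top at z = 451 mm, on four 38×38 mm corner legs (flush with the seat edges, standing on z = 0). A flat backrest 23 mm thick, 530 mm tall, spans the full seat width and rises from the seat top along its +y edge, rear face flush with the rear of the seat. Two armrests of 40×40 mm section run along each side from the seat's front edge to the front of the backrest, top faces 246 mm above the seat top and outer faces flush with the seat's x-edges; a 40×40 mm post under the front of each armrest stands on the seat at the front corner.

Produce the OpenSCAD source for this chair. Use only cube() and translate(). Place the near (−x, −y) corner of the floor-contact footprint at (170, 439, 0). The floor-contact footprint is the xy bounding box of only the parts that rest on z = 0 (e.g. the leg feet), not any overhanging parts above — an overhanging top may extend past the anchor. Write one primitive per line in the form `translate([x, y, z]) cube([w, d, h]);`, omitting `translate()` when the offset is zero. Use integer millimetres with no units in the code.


translate([170, 439, 424]) cube([443, 424, 27]);
translate([170, 439, 0]) cube([38, 38, 424]);
translate([575, 439, 0]) cube([38, 38, 424]);
translate([170, 825, 0]) cube([38, 38, 424]);
translate([575, 825, 0]) cube([38, 38, 424]);
translate([170, 840, 451]) cube([443, 23, 530]);
translate([170, 439, 657]) cube([40, 401, 40]);
translate([573, 439, 657]) cube([40, 401, 40]);
translate([170, 439, 451]) cube([40, 40, 206]);
translate([573, 439, 451]) cube([40, 40, 206]);


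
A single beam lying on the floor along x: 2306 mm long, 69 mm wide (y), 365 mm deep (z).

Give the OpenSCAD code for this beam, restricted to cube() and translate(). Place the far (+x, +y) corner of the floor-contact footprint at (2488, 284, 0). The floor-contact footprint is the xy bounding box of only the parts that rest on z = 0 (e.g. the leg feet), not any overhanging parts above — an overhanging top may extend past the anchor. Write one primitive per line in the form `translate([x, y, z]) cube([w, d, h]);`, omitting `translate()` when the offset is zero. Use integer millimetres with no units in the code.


translate([182, 215, 0]) cube([2306, 69, 365]);


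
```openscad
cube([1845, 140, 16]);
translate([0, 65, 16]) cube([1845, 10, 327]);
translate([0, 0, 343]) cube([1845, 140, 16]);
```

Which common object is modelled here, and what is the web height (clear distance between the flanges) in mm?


An I-beam. The web height is 327 mm.

Two wide flanges with a thin centred web — an I-beam. Overall 359 mm minus two 16 mm flanges gives a web of 359 − 2·16 = 327 mm.


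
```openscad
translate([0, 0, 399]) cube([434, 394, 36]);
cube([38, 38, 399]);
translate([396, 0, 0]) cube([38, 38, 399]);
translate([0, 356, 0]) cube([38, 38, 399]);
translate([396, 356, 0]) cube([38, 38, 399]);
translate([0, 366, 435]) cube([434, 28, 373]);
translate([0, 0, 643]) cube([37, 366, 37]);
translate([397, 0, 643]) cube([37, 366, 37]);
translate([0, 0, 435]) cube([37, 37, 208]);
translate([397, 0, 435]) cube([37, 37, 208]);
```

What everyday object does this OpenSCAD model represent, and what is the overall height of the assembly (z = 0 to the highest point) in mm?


A chair. The overall height is 808 mm.

A slab on four corner posts with a tall panel at the back — a chair. The seat slab sits at z = 399 with thickness 36, and the 373 mm backrest starts at the seat top, so the overall height is 399 + 36 + 373 = 808 mm.


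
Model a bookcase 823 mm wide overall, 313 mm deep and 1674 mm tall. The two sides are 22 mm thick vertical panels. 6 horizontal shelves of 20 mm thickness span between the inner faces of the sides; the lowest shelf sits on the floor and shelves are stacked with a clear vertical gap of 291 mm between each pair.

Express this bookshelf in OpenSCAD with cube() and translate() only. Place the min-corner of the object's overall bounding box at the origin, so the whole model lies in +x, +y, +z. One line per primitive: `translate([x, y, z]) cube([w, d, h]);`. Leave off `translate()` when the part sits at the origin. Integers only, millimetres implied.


cube([22, 313, 1674]);
translate([801, 0, 0]) cube([22, 313, 1674]);
translate([22, 0, 0]) cube([779, 313, 20]);
translate([22, 0, 311]) cube([779, 313, 20]);
translate([22, 0, 622]) cube([779, 313, 20]);
translate([22, 0, 933]) cube([779, 313, 20]);
translate([22, 0, 1244]) cube([779, 313, 20]);
translate([22, 0, 1555]) cube([779, 313, 20]);


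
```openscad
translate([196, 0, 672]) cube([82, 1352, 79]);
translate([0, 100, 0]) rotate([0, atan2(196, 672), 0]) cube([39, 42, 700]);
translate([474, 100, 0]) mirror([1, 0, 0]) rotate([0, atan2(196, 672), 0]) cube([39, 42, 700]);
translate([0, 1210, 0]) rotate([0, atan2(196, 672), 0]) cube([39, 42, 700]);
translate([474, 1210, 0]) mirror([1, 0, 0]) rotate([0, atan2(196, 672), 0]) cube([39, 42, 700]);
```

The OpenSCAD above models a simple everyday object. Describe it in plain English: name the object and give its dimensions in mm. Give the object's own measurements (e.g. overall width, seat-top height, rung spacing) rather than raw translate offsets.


A sawhorse. A 82×1352×79 mm beam (x, y, z) sits on two A-frame leg pairs. Each pair is two raked legs of 39×42 mm section (42 mm along y) splaying symmetrically in x. Each leg rises 672 mm vertically over 196 mm of horizontal reach and is 700 mm long along its own axis. Every leg's outer bottom edge rests on the floor and its outer top edge meets a bottom edge of the beam — the left legs (tilting toward +x) meet the beam's −x bottom edge, the right legs (their mirror images, tilting toward −x) meet its +x bottom edge — so the leg tops tuck under the beam, the beam's underside is 672 mm above the floor, and the feet are 474 mm apart outside-to-outside with the beam centred between them. The two leg pairs are set in 100 mm from either end of the beam.


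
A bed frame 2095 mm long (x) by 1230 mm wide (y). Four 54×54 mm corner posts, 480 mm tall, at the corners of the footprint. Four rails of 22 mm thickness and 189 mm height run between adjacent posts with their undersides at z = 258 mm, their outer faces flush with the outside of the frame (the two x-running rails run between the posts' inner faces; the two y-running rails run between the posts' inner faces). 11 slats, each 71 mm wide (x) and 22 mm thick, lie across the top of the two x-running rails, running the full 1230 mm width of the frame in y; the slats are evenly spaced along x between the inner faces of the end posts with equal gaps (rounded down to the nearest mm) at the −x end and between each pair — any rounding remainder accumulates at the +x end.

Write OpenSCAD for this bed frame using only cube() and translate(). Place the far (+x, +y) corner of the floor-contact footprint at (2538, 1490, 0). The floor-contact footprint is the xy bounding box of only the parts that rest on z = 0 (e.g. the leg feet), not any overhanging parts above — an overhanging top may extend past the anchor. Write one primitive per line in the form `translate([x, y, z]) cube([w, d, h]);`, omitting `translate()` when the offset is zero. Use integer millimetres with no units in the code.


// slat z = rail_z + rail_h = 258 + 189 = 447
// slat gap = ⌊(1987 − 11·71) / 12⌋ = 100
translate([443, 260, 0]) cube([54, 54, 480]);
translate([443, 1436, 0]) cube([54, 54, 480]);
translate([2484, 260, 0]) cube([54, 54, 480]);
translate([2484, 1436, 0]) cube([54, 54, 480]);
translate([497, 260, 258]) cube([1987, 22, 189]);
translate([497, 1468, 258]) cube([1987, 22, 189]);
translate([443, 314, 258]) cube([22, 1122, 189]);
translate([2516, 314, 258]) cube([22, 1122, 189]);
translate([597, 260, 447]) cube([71, 1230, 22]);
translate([768, 260, 447]) cube([71, 1230, 22]);
translate([939, 260, 447]) cube([71, 1230, 22]);
translate([1110, 260, 447]) cube([71, 1230, 22]);
translate([1281, 260, 447]) cube([71, 1230, 22]);
translate([1452, 260, 447]) cube([71, 1230, 22]);
translate([1623, 260, 447]) cube([71, 1230, 22]);
translate([1794, 260, 447]) cube([71, 1230, 22]);
translate([1965, 260, 447]) cube([71, 1230, 22]);
translate([2136, 260, 447]) cube([71, 1230, 22]);
translate([2307, 260, 447]) cube([71, 1230, 22]);


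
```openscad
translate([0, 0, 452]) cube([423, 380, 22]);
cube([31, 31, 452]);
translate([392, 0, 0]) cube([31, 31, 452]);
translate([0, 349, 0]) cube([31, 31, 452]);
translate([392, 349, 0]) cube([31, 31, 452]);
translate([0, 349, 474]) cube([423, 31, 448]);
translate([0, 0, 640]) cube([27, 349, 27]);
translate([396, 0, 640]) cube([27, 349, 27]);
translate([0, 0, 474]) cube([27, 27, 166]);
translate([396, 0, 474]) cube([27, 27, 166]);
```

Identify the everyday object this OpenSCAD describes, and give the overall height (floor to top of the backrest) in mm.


A chair. The overall height is 922 mm.

A slab on four corner posts with a tall panel at the back — a chair. The seat slab sits at z = 452 with thickness 22, and the 448 mm backrest starts at the seat top, so the overall height is 452 + 22 + 448 = 922 mm.


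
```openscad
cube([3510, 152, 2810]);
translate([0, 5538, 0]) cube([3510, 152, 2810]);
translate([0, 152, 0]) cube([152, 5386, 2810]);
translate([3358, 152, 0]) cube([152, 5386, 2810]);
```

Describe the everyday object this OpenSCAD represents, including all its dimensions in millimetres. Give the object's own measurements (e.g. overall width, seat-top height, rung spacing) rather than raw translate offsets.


The wall frame of a small rectangular building: four walls, each 2810 mm tall and 152 mm thick, enclosing a footprint 3510 mm (x) by 5690 mm (y) outside-to-outside, with no floor or roof. The front and back walls (the −y and +y sides) span the full width; the two side walls fit between them.


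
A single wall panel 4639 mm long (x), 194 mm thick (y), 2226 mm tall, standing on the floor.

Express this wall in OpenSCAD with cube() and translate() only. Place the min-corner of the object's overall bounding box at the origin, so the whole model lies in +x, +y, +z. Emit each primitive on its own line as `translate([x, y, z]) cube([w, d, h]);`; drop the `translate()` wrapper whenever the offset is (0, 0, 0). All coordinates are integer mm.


cube([4639, 194, 2226]);
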